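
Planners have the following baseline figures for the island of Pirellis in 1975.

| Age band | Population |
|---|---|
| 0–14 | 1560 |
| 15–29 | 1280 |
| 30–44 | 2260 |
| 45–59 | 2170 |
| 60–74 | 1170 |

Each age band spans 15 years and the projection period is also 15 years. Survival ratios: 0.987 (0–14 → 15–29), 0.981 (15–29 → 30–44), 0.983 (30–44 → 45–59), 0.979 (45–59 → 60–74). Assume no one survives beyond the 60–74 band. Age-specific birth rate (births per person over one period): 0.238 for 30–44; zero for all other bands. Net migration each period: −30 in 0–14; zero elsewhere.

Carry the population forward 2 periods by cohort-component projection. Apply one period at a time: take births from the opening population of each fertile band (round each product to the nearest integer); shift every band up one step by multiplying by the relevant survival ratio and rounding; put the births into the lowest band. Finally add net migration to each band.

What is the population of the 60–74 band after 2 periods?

2175

Call the bands 1 to 5, youngest first.
— Period 1 —
Births: 2260 × 0.238 = 538
Band 2: 1560 × 0.987 = 1540
Band 3: 1280 × 0.981 = 1256
Band 4: 2260 × 0.983 = 2222
Band 5: 2170 × 0.979 = 2124
Net migration: Band 1 − 30 → 508
Giving 508 / 1540 / 1256 / 2222 / 2124.
— Period 2 —
Births: 1256 × 0.238 = 299
Band 2: 508 × 0.987 = 501
Band 3: 1540 × 0.981 = 1511
Band 4: 1256 × 0.983 = 1235
Band 5: 2222 × 0.979 = 2175
Net migration: Band 1 − 30 → 269
Giving 269 / 501 / 1511 / 1235 / 2175.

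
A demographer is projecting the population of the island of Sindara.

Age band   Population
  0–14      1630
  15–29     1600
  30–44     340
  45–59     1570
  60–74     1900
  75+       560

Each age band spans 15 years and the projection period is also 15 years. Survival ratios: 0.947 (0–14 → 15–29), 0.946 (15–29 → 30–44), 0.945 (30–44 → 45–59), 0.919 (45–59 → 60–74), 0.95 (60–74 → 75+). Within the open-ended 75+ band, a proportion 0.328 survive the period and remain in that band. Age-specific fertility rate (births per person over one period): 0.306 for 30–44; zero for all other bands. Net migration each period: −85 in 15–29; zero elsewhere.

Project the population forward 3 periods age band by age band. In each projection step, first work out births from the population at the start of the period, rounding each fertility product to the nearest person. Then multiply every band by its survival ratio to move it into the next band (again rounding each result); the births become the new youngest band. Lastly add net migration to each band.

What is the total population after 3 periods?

Numbering the bands 1..6 from youngest to oldest:
After projecting period 1:
Births: 340 × 0.306 = 104
Band 2: 1630 × 0.947 = 1544
Band 3: 1600 × 0.946 = 1514
Band 4: 340 × 0.945 = 321
Band 5: 1570 × 0.919 = 1443
Band 6: 1900 × 0.95 + 560 × 0.328 = 1805 + 184 = 1989
Net migration: Band 2 − 85 → 1459
Giving 104 / 1459 / 1514 / 321 / 1443 / 1989.
After projecting period 2:
Births: 1514 × 0.306 = 463
Band 2: 104 × 0.947 = 98
Band 3: 1459 × 0.946 = 1380
Band 4: 1514 × 0.945 = 1431
Band 5: 321 × 0.919 = 295
Band 6: 1443 × 0.95 + 1989 × 0.328 = 1371 + 652 = 2023
Net migration: Band 2 − 85 → 13
Giving 463 / 13 / 1380 / 1431 / 295 / 2023.
After projecting period 3:
Births: 1380 × 0.306 = 422
Band 2: 463 × 0.947 = 438
Band 3: 13 × 0.946 = 12
Band 4: 1380 × 0.945 = 1304
Band 5: 1431 × 0.919 = 1315
Band 6: 295 × 0.95 + 2023 × 0.328 = 280 + 664 = 944
Net migration: Band 2 − 85 → 353
Giving 422 / 353 / 12 / 1304 / 1315 / 944.
Total after period 3: 422 + 353 + 12 + 1304 + 1315 + 944 = 4350

4350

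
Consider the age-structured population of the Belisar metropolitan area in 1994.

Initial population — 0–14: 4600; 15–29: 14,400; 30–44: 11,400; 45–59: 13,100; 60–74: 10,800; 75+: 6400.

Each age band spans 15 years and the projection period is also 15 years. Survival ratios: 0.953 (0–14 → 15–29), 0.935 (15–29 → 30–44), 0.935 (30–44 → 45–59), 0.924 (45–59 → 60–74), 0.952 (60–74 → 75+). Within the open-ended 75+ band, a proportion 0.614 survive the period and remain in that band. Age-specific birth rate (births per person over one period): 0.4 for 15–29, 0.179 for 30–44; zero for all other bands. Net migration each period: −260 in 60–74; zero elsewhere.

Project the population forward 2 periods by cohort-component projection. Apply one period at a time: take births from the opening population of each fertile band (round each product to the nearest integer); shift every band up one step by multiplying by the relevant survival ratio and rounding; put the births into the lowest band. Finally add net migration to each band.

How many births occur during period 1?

(Bands numbered youngest = 1 to oldest = 6.)
Period 1:
Births: 14400 * 0.4 = 5760 ; 11400 * 0.179 = 2041 — total 7801
Band 2: 4600 * 0.953 = 4384
Band 3: 14400 * 0.935 = 13464
Band 4: 11400 * 0.935 = 10659
Band 5: 13100 * 0.924 = 12104
Band 6: 10800 * 0.952 + 6400 * 0.614 = 10282 + 3930 = 14212
Net migration: Band 5 − 260 → 11844
→ [7801, 4384, 13464, 10659, 11844, 14212]

7801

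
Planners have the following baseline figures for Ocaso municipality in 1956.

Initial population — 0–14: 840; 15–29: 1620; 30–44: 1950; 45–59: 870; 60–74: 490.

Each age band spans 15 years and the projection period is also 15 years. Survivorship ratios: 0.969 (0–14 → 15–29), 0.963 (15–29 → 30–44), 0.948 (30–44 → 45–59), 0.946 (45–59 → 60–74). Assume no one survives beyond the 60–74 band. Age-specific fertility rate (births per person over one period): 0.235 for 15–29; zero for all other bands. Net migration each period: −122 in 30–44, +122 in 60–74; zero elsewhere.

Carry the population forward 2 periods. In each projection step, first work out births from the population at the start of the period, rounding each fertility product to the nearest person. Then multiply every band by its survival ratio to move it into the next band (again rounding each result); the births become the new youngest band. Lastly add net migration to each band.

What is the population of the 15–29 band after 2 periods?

369

After projecting period 1:
Births: 1620 * 0.235 = 381
15–29: 840 * 0.969 = 814
30–44: 1620 * 0.963 = 1560
45–59: 1950 * 0.948 = 1849
60–74: 870 * 0.946 = 823
Net migration: 30–44 − 122 → 1438; 60–74 + 122 → 945
End of period: [381, 814, 1438, 1849, 945]
After projecting period 2:
Births: 814 * 0.235 = 191
15–29: 381 * 0.969 = 369
30–44: 814 * 0.963 = 784
45–59: 1438 * 0.948 = 1363
60–74: 1849 * 0.946 = 1749
Net migration: 30–44 − 122 → 662; 60–74 + 122 → 1871
End of period: [191, 369, 662, 1363, 1871]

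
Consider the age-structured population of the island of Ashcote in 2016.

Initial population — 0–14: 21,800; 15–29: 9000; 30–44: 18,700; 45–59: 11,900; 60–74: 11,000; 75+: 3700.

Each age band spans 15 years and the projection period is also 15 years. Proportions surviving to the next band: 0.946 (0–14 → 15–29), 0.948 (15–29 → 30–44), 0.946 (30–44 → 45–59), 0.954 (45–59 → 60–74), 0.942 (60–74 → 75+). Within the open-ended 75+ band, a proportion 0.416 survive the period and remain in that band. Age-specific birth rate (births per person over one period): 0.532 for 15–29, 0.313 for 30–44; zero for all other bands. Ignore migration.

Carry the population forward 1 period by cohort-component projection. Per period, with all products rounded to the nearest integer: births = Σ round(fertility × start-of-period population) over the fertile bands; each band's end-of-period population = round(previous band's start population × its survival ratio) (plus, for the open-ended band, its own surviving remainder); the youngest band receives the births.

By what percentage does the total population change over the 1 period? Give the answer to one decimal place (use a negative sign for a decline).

6.1

Period 1:
Births: 9000 × 0.532 = 4788 ; 18700 × 0.313 = 5853 → total 10641
15–29: 21800 × 0.946 = 20623
30–44: 9000 × 0.948 = 8532
45–59: 18700 × 0.946 = 17690
60–74: 11900 × 0.954 = 11353
75+: 11000 × 0.942 + 3700 × 0.416 = 10362 + 1539 = 11901
→ [10641, 20623, 8532, 17690, 11353, 11901]
Total: 76100 → 80740; change = 4640; percentage change = 6.1%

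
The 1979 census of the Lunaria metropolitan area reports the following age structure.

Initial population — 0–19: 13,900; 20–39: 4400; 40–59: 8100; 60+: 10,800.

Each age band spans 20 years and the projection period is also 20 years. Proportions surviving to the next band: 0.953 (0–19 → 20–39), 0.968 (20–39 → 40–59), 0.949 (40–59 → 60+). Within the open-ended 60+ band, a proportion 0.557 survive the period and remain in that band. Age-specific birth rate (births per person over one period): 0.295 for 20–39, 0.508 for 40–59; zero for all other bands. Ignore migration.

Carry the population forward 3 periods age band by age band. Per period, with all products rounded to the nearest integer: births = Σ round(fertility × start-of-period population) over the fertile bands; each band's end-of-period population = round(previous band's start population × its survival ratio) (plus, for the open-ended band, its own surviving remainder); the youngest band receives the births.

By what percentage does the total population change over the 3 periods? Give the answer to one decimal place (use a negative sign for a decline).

[period 1]
Births: 4400 * 0.295 = 1298 ; 8100 * 0.508 = 4115 → 5413
20–39: 13900 * 0.953 = 13247
40–59: 4400 * 0.968 = 4259
60+: 8100 * 0.949 + 10800 * 0.557 = 7687 + 6016 = 13703
Giving 5413 / 13247 / 4259 / 13703.
[period 2]
Births: 13247 * 0.295 = 3908 ; 4259 * 0.508 = 2164 → 6072
20–39: 5413 * 0.953 = 5159
40–59: 13247 * 0.968 = 12823
60+: 4259 * 0.949 + 13703 * 0.557 = 4042 + 7633 = 11675
Giving 6072 / 5159 / 12823 / 11675.
[period 3]
Births: 5159 * 0.295 = 1522 ; 12823 * 0.508 = 6514 → 8036
20–39: 6072 * 0.953 = 5787
40–59: 5159 * 0.968 = 4994
60+: 12823 * 0.949 + 11675 * 0.557 = 12169 + 6503 = 18672
Giving 8036 / 5787 / 4994 / 18672.
Total: 37200 → 37489; change = 289; percentage change = 0.8%

0.8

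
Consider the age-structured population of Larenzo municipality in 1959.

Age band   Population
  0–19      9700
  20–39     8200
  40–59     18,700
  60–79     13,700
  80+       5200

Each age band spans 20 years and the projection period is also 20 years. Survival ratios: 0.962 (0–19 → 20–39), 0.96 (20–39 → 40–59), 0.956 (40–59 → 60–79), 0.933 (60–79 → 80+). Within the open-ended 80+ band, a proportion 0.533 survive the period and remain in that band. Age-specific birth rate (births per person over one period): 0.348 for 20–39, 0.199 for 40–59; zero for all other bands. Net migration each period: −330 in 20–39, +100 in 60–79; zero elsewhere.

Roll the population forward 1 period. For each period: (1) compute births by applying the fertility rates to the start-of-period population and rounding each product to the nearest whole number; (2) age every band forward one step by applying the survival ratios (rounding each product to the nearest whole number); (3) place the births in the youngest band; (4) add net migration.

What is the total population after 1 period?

56979

Let band 1 be 0–19 through band 5 = 80+.
After projecting period 1:
Births: 8200 × 0.348 = 2854 ; 18700 × 0.199 = 3721 ⇒ total 6575
Band 2: 9700 × 0.962 = 9331
Band 3: 8200 × 0.96 = 7872
Band 4: 18700 × 0.956 = 17877
Band 5: 13700 × 0.933 + 5200 × 0.533 = 12782 + 2772 = 15554
Net migration: Band 2 − 330 → 9001; Band 4 + 100 → 17977
→ [6575, 9001, 7872, 17977, 15554]
Total after period 1: 6575 + 9001 + 7872 + 17977 + 15554 = 56979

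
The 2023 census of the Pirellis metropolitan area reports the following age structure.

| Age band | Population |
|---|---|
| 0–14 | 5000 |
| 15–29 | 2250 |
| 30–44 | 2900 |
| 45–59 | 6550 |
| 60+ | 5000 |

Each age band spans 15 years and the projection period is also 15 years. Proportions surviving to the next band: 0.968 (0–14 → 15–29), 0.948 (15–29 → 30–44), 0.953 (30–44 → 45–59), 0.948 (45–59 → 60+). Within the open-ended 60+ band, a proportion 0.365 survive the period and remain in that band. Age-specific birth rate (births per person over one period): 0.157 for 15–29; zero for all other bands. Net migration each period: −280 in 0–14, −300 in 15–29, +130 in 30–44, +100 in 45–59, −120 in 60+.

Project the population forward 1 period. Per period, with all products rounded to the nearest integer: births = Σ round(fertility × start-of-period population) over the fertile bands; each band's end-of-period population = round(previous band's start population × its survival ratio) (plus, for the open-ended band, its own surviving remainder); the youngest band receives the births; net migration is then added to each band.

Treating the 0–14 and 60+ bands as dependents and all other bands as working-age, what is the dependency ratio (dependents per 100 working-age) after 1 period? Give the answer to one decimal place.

Period 1.
Births: 2250 * 0.157 = 353
15–29: 5000 * 0.968 = 4840
30–44: 2250 * 0.948 = 2133
45–59: 2900 * 0.953 = 2764
60+: 6550 * 0.948 + 5000 * 0.365 = 6209 + 1825 = 8034
Net migration: 0–14 − 280 → 73; 15–29 − 300 → 4540; 30–44 + 130 → 2263; 45–59 + 100 → 2864; 60+ − 120 → 7914
Giving 73 / 4540 / 2263 / 2864 / 7914.
Dependents (band 0–14 + band 60+) = 73 + 7914 = 7987; working-age = 9667; ratio = 7987/9667 × 100 = 82.6

82.6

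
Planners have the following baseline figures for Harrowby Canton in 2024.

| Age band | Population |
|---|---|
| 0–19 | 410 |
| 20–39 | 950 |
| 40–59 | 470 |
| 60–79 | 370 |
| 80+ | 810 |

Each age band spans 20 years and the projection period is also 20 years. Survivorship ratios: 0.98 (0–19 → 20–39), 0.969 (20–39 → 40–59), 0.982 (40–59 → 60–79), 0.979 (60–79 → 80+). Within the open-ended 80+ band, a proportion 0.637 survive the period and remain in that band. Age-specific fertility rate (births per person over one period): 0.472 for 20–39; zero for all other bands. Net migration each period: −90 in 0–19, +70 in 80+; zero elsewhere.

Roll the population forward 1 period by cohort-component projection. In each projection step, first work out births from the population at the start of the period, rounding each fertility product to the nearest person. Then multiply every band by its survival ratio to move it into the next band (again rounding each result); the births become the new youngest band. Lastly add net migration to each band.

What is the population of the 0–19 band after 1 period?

358

Numbering the bands 1..5 from youngest to oldest:
— Period 1 —
Births: 950 × 0.472 = 448
Band 2: 410 × 0.98 = 402
Band 3: 950 × 0.969 = 921
Band 4: 470 × 0.982 = 462
Band 5: 370 × 0.979 + 810 × 0.637 = 362 + 516 = 878
Net migration: Band 1 − 90 → 358; Band 5 + 70 → 948
End of period: [358, 402, 921, 462, 948]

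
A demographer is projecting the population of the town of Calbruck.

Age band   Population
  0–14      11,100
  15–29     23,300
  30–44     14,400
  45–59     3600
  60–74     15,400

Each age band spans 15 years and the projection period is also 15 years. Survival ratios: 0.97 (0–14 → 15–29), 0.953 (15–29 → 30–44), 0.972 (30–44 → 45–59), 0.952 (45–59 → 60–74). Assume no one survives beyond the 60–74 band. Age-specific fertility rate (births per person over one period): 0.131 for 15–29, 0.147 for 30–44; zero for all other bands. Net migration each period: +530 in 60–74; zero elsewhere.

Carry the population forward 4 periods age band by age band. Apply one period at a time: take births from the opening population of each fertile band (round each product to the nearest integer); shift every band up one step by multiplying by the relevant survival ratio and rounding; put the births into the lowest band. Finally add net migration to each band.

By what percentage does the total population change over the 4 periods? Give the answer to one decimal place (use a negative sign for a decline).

-67.0

After projecting period 1:
Births: 23300 * 0.131 = 3052, 14400 * 0.147 = 2117 — total 5169
15–29: 11100 * 0.97 = 10767
30–44: 23300 * 0.953 = 22205
45–59: 14400 * 0.972 = 13997
60–74: 3600 * 0.952 = 3427
Net migration: 60–74 + 530 → 3957
End of period: [5169, 10767, 22205, 13997, 3957]
After projecting period 2:
Births: 10767 * 0.131 = 1410, 22205 * 0.147 = 3264 — total 4674
15–29: 5169 * 0.97 = 5014
30–44: 10767 * 0.953 = 10261
45–59: 22205 * 0.972 = 21583
60–74: 13997 * 0.952 = 13325
Net migration: 60–74 + 530 → 13855
End of period: [4674, 5014, 10261, 21583, 13855]
After projecting period 3:
Births: 5014 * 0.131 = 657, 10261 * 0.147 = 1508 — total 2165
15–29: 4674 * 0.97 = 4534
30–44: 5014 * 0.953 = 4778
45–59: 10261 * 0.972 = 9974
60–74: 21583 * 0.952 = 20547
Net migration: 60–74 + 530 → 21077
End of period: [2165, 4534, 4778, 9974, 21077]
After projecting period 4:
Births: 4534 * 0.131 = 594, 4778 * 0.147 = 702 — total 1296
15–29: 2165 * 0.97 = 2100
30–44: 4534 * 0.953 = 4321
45–59: 4778 * 0.972 = 4644
60–74: 9974 * 0.952 = 9495
Net migration: 60–74 + 530 → 10025
End of period: [1296, 2100, 4321, 4644, 10025]
Total: 67800 → 22386; change = -45414; percentage change = -67.0%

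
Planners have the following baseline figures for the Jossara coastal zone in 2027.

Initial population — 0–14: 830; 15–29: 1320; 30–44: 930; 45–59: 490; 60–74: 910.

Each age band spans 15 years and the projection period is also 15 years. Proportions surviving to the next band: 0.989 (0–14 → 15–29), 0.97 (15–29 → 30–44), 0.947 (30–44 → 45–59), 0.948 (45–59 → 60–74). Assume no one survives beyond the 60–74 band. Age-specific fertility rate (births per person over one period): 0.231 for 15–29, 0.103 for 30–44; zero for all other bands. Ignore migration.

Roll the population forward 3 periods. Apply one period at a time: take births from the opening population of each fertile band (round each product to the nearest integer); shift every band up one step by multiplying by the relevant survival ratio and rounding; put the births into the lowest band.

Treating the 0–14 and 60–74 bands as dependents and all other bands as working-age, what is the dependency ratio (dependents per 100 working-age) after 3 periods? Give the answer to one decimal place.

Period 1.
Births: 1320 × 0.231 = 305, 930 × 0.103 = 96 ⇒ total 401
15–29: 830 × 0.989 = 821
30–44: 1320 × 0.97 = 1280
45–59: 930 × 0.947 = 881
60–74: 490 × 0.948 = 465
Population now: 0–14=401, 15–29=821, 30–44=1280, 45–59=881, 60–74=465
Period 2.
Births: 821 × 0.231 = 190, 1280 × 0.103 = 132 ⇒ total 322
15–29: 401 × 0.989 = 397
30–44: 821 × 0.97 = 796
45–59: 1280 × 0.947 = 1212
60–74: 881 × 0.948 = 835
Population now: 0–14=322, 15–29=397, 30–44=796, 45–59=1212, 60–74=835
Period 3.
Births: 397 × 0.231 = 92, 796 × 0.103 = 82 ⇒ total 174
15–29: 322 × 0.989 = 318
30–44: 397 × 0.97 = 385
45–59: 796 × 0.947 = 754
60–74: 1212 × 0.948 = 1149
Population now: 0–14=174, 15–29=318, 30–44=385, 45–59=754, 60–74=1149
Dependents (band 0–14 + band 60–74) = 174 + 1149 = 1323; working-age = 1457; ratio = 1323/1457 × 100 = 90.8

90.8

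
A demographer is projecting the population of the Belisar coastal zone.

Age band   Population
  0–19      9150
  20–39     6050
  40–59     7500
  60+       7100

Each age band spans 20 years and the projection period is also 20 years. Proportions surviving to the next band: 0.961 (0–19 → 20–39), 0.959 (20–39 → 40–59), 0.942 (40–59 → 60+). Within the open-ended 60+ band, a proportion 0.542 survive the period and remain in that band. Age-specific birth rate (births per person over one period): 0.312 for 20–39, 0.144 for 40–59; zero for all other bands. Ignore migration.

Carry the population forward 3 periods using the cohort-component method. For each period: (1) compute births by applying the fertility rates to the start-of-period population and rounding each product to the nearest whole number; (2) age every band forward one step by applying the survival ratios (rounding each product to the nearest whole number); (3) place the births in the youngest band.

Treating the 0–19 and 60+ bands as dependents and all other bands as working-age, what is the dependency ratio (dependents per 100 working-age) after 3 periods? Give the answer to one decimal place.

Numbering the groups 1..4 from youngest to oldest:
[period 1]
Births: 6050 × 0.312 = 1888 ; 7500 × 0.144 = 1080 ⇒ total 2968
Group 2: 9150 × 0.961 = 8793
Group 3: 6050 × 0.959 = 5802
Group 4: 7500 × 0.942 + 7100 × 0.542 = 7065 + 3848 = 10913
→ [2968, 8793, 5802, 10913]
[period 2]
Births: 8793 × 0.312 = 2743 ; 5802 × 0.144 = 835 ⇒ total 3578
Group 2: 2968 × 0.961 = 2852
Group 3: 8793 × 0.959 = 8432
Group 4: 5802 × 0.942 + 10913 × 0.542 = 5465 + 5915 = 11380
→ [3578, 2852, 8432, 11380]
[period 3]
Births: 2852 × 0.312 = 890 ; 8432 × 0.144 = 1214 ⇒ total 2104
Group 2: 3578 × 0.961 = 3438
Group 3: 2852 × 0.959 = 2735
Group 4: 8432 × 0.942 + 11380 × 0.542 = 7943 + 6168 = 14111
→ [2104, 3438, 2735, 14111]
Dependents (band 0–19 + band 60+) = 2104 + 14111 = 16215; working-age = 6173; ratio = 16215/6173 × 100 = 262.7

262.7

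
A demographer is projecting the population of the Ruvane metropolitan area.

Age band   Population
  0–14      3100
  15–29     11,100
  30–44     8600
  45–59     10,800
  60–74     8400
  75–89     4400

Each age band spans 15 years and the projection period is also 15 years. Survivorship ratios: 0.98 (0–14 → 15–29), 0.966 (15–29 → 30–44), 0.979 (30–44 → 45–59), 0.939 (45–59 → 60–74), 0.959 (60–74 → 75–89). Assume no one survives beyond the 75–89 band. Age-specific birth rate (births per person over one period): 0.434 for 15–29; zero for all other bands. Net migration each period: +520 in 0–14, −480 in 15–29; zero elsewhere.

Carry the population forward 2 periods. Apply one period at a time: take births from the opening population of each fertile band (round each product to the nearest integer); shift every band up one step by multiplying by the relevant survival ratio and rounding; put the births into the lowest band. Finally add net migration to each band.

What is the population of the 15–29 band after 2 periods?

Call the groups 1 to 6, youngest first.
— Period 1 —
Births: 11100 × 0.434 = 4817
Group 2: 3100 × 0.98 = 3038
Group 3: 11100 × 0.966 = 10723
Group 4: 8600 × 0.979 = 8419
Group 5: 10800 × 0.939 = 10141
Group 6: 8400 × 0.959 = 8056
Net migration: Group 1 + 520 → 5337; Group 2 − 480 → 2558
→ [5337, 2558, 10723, 8419, 10141, 8056]
— Period 2 —
Births: 2558 × 0.434 = 1110
Group 2: 5337 × 0.98 = 5230
Group 3: 2558 × 0.966 = 2471
Group 4: 10723 × 0.979 = 10498
Group 5: 8419 × 0.939 = 7905
Group 6: 10141 × 0.959 = 9725
Net migration: Group 1 + 520 → 1630; Group 2 − 480 → 4750
→ [1630, 4750, 2471, 10498, 7905, 9725]

4750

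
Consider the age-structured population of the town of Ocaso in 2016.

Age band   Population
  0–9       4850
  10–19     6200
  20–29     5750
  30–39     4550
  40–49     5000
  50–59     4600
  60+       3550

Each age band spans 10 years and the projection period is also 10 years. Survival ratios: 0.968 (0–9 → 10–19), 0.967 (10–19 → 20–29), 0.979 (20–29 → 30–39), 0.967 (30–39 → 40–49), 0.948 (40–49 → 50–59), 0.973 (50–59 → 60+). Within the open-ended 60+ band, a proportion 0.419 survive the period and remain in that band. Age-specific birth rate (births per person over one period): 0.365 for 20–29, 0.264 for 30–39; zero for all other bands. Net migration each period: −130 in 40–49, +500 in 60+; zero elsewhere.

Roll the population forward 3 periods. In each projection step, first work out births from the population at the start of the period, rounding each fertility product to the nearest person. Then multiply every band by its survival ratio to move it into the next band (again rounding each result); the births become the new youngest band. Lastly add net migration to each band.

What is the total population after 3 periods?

32594

Numbering the bands 1..7 from youngest to oldest:
Period 1.
Births: 5750 × 0.365 = 2099 ; 4550 × 0.264 = 1201 — total 3300
Band 2: 4850 × 0.968 = 4695
Band 3: 6200 × 0.967 = 5995
Band 4: 5750 × 0.979 = 5629
Band 5: 4550 × 0.967 = 4400
Band 6: 5000 × 0.948 = 4740
Band 7: 4600 × 0.973 + 3550 × 0.419 = 4476 + 1487 = 5963
Net migration: Band 5 − 130 → 4270; Band 7 + 500 → 6463
End of period: [3300, 4695, 5995, 5629, 4270, 4740, 6463]
Period 2.
Births: 5995 × 0.365 = 2188 ; 5629 × 0.264 = 1486 — total 3674
Band 2: 3300 × 0.968 = 3194
Band 3: 4695 × 0.967 = 4540
Band 4: 5995 × 0.979 = 5869
Band 5: 5629 × 0.967 = 5443
Band 6: 4270 × 0.948 = 4048
Band 7: 4740 × 0.973 + 6463 × 0.419 = 4612 + 2708 = 7320
Net migration: Band 5 − 130 → 5313; Band 7 + 500 → 7820
End of period: [3674, 3194, 4540, 5869, 5313, 4048, 7820]
Period 3.
Births: 4540 × 0.365 = 1657 ; 5869 × 0.264 = 1549 — total 3206
Band 2: 3674 × 0.968 = 3556
Band 3: 3194 × 0.967 = 3089
Band 4: 4540 × 0.979 = 4445
Band 5: 5869 × 0.967 = 5675
Band 6: 5313 × 0.948 = 5037
Band 7: 4048 × 0.973 + 7820 × 0.419 = 3939 + 3277 = 7216
Net migration: Band 5 − 130 → 5545; Band 7 + 500 → 7716
End of period: [3206, 3556, 3089, 4445, 5545, 5037, 7716]
Total after period 3: 3206 + 3556 + 3089 + 4445 + 5545 + 5037 + 7716 = 32594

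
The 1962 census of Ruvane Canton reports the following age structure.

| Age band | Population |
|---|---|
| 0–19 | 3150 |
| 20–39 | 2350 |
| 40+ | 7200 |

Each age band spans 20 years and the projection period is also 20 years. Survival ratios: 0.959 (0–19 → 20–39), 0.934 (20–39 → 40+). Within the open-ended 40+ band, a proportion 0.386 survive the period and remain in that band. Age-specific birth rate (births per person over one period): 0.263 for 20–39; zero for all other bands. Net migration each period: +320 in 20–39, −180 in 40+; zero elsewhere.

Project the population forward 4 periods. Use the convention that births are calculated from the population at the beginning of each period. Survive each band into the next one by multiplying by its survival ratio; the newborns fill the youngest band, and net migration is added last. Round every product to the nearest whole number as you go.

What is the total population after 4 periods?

2735

After projecting period 1:
Births: 2350 × 0.263 = 618
20–39: 3150 × 0.959 = 3021
40+: 2350 × 0.934 + 7200 × 0.386 = 2195 + 2779 = 4974
Net migration: 20–39 + 320 → 3341; 40+ − 180 → 4794
Giving 618 / 3341 / 4794.
After projecting period 2:
Births: 3341 × 0.263 = 879
20–39: 618 × 0.959 = 593
40+: 3341 × 0.934 + 4794 × 0.386 = 3120 + 1850 = 4970
Net migration: 20–39 + 320 → 913; 40+ − 180 → 4790
Giving 879 / 913 / 4790.
After projecting period 3:
Births: 913 × 0.263 = 240
20–39: 879 × 0.959 = 843
40+: 913 × 0.934 + 4790 × 0.386 = 853 + 1849 = 2702
Net migration: 20–39 + 320 → 1163; 40+ − 180 → 2522
Giving 240 / 1163 / 2522.
After projecting period 4:
Births: 1163 × 0.263 = 306
20–39: 240 × 0.959 = 230
40+: 1163 × 0.934 + 2522 × 0.386 = 1086 + 973 = 2059
Net migration: 20–39 + 320 → 550; 40+ − 180 → 1879
Giving 306 / 550 / 1879.
Total after period 4: 306 + 550 + 1879 = 2735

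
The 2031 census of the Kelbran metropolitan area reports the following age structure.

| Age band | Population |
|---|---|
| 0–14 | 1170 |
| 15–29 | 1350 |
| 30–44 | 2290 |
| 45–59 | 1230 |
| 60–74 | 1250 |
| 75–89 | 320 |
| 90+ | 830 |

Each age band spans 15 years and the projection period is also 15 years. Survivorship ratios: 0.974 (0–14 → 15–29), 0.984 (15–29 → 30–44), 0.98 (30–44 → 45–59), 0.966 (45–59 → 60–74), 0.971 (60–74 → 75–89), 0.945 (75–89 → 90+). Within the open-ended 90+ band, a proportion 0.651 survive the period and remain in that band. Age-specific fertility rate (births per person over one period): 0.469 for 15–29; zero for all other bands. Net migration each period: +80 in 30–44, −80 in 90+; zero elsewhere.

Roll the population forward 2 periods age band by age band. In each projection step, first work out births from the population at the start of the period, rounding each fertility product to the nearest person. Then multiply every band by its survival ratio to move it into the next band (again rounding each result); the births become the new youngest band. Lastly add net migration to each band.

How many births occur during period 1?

Period 1.
Births: 1350 × 0.469 = 633
15–29: 1170 × 0.974 = 1140
30–44: 1350 × 0.984 = 1328
45–59: 2290 × 0.98 = 2244
60–74: 1230 × 0.966 = 1188
75–89: 1250 × 0.971 = 1214
90+: 320 × 0.945 + 830 × 0.651 = 302 + 540 = 842
Net migration: 30–44 + 80 → 1408; 90+ − 80 → 762
Population now: 0–14=633, 15–29=1140, 30–44=1408, 45–59=2244, 60–74=1188, 75–89=1214, 90+=762

633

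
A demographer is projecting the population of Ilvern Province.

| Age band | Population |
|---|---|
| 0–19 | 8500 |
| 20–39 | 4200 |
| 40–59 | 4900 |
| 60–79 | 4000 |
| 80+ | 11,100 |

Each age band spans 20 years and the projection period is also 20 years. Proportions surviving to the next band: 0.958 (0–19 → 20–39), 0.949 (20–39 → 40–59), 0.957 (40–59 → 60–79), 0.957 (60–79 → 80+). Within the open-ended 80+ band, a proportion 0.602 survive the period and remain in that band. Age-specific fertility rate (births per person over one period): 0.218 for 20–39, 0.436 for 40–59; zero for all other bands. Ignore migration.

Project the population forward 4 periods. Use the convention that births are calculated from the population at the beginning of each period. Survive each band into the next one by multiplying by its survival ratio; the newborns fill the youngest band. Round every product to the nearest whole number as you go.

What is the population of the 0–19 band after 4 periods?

Let band 1 be 0–19 through band 5 = 80+.
— Period 1 —
Births: 4200 * 0.218 = 916, 4900 * 0.436 = 2136 → 3052
Band 2: 8500 * 0.958 = 8143
Band 3: 4200 * 0.949 = 3986
Band 4: 4900 * 0.957 = 4689
Band 5: 4000 * 0.957 + 11100 * 0.602 = 3828 + 6682 = 10510
End of period: [3052, 8143, 3986, 4689, 10510]
— Period 2 —
Births: 8143 * 0.218 = 1775, 3986 * 0.436 = 1738 → 3513
Band 2: 3052 * 0.958 = 2924
Band 3: 8143 * 0.949 = 7728
Band 4: 3986 * 0.957 = 3815
Band 5: 4689 * 0.957 + 10510 * 0.602 = 4487 + 6327 = 10814
End of period: [3513, 2924, 7728, 3815, 10814]
— Period 3 —
Births: 2924 * 0.218 = 637, 7728 * 0.436 = 3369 → 4006
Band 2: 3513 * 0.958 = 3365
Band 3: 2924 * 0.949 = 2775
Band 4: 7728 * 0.957 = 7396
Band 5: 3815 * 0.957 + 10814 * 0.602 = 3651 + 6510 = 10161
End of period: [4006, 3365, 2775, 7396, 10161]
— Period 4 —
Births: 3365 * 0.218 = 734, 2775 * 0.436 = 1210 → 1944
Band 2: 4006 * 0.958 = 3838
Band 3: 3365 * 0.949 = 3193
Band 4: 2775 * 0.957 = 2656
Band 5: 7396 * 0.957 + 10161 * 0.602 = 7078 + 6117 = 13195
End of period: [1944, 3838, 3193, 2656, 13195]

1944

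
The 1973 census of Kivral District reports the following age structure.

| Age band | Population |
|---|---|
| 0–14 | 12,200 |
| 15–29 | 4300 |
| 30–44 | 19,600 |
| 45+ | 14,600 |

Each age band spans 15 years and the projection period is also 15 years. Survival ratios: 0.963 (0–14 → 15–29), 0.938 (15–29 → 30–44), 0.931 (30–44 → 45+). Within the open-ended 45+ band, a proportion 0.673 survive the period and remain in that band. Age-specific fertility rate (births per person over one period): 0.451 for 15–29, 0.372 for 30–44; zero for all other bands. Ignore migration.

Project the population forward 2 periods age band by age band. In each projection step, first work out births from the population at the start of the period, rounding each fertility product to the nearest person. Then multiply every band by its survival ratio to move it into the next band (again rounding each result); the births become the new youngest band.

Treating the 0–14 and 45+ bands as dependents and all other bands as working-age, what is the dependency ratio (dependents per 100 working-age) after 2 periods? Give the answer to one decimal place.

147.9

— Period 1 —
Births: 4300 × 0.451 = 1939  |  19600 × 0.372 = 7291 ⇒ total 9230
15–29: 12200 × 0.963 = 11749
30–44: 4300 × 0.938 = 4033
45+: 19600 × 0.931 + 14600 × 0.673 = 18248 + 9826 = 28074
Population now: 0–14=9230, 15–29=11749, 30–44=4033, 45+=28074
— Period 2 —
Births: 11749 × 0.451 = 5299  |  4033 × 0.372 = 1500 ⇒ total 6799
15–29: 9230 × 0.963 = 8888
30–44: 11749 × 0.938 = 11021
45+: 4033 × 0.931 + 28074 × 0.673 = 3755 + 18894 = 22649
Population now: 0–14=6799, 15–29=8888, 30–44=11021, 45+=22649
Dependents (band 0–14 + band 45+) = 6799 + 22649 = 29448; working-age = 19909; ratio = 29448/19909 × 100 = 147.9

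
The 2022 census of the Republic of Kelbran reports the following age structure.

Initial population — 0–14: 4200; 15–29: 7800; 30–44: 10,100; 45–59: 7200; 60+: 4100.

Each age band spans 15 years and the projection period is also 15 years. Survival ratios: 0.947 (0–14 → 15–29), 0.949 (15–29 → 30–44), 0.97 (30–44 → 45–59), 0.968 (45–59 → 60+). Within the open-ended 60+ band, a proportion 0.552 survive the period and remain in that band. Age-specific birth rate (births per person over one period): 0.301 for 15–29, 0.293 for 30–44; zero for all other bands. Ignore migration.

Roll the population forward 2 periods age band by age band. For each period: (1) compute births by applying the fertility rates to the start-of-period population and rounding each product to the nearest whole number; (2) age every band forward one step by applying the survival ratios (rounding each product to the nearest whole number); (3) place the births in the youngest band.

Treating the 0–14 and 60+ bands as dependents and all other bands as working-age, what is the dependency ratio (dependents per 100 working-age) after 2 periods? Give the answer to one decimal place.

[period 1]
Births: 7800 * 0.301 = 2348 ; 10100 * 0.293 = 2959 → 5307
15–29: 4200 * 0.947 = 3977
30–44: 7800 * 0.949 = 7402
45–59: 10100 * 0.97 = 9797
60+: 7200 * 0.968 + 4100 * 0.552 = 6970 + 2263 = 9233
Population now: 0–14=5307, 15–29=3977, 30–44=7402, 45–59=9797, 60+=9233
[period 2]
Births: 3977 * 0.301 = 1197 ; 7402 * 0.293 = 2169 → 3366
15–29: 5307 * 0.947 = 5026
30–44: 3977 * 0.949 = 3774
45–59: 7402 * 0.97 = 7180
60+: 9797 * 0.968 + 9233 * 0.552 = 9483 + 5097 = 14580
Population now: 0–14=3366, 15–29=5026, 30–44=3774, 45–59=7180, 60+=14580
Dependents (band 0–14 + band 60+) = 3366 + 14580 = 17946; working-age = 15980; ratio = 17946/15980 × 100 = 112.3

112.3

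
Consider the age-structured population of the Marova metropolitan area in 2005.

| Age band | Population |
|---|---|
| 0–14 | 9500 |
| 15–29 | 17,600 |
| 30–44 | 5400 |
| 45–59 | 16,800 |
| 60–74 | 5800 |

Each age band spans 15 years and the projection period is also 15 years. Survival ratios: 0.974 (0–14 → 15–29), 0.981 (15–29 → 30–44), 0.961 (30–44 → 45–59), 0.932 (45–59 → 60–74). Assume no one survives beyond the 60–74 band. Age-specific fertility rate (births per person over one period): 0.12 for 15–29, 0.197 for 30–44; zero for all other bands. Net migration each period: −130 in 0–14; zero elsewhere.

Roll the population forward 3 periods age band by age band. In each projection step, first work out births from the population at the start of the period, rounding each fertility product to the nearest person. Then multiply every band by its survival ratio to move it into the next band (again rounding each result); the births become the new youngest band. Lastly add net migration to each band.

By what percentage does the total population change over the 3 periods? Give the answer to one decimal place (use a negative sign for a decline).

Numbering the bands 1..5 from youngest to oldest:
Period 1:
Births: 17600 * 0.12 = 2112, 5400 * 0.197 = 1064 ⇒ total 3176
Band 2: 9500 * 0.974 = 9253
Band 3: 17600 * 0.981 = 17266
Band 4: 5400 * 0.961 = 5189
Band 5: 16800 * 0.932 = 15658
Net migration: Band 1 − 130 → 3046
Giving 3046 / 9253 / 17266 / 5189 / 15658.
Period 2:
Births: 9253 * 0.12 = 1110, 17266 * 0.197 = 3401 ⇒ total 4511
Band 2: 3046 * 0.974 = 2967
Band 3: 9253 * 0.981 = 9077
Band 4: 17266 * 0.961 = 16593
Band 5: 5189 * 0.932 = 4836
Net migration: Band 1 − 130 → 4381
Giving 4381 / 2967 / 9077 / 16593 / 4836.
Period 3:
Births: 2967 * 0.12 = 356, 9077 * 0.197 = 1788 ⇒ total 2144
Band 2: 4381 * 0.974 = 4267
Band 3: 2967 * 0.981 = 2911
Band 4: 9077 * 0.961 = 8723
Band 5: 16593 * 0.932 = 15465
Net migration: Band 1 − 130 → 2014
Giving 2014 / 4267 / 2911 / 8723 / 15465.
Total: 55100 → 33380; change = -21720; percentage change = -39.4%

-39.4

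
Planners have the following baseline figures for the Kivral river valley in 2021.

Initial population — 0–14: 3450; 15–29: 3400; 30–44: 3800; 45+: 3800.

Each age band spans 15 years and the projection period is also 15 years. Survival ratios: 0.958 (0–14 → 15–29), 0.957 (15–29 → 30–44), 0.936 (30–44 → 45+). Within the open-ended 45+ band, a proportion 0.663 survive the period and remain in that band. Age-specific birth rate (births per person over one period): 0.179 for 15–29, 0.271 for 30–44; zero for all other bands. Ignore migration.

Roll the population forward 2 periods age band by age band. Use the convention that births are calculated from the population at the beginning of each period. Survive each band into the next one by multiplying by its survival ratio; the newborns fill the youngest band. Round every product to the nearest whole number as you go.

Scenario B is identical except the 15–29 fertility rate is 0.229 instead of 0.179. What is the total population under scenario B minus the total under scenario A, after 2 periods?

328

Call the bands 1 to 4, youngest first.
Period 1:
Births: 3400 × 0.179 = 609 ; 3800 × 0.271 = 1030 ⇒ total 1639
Band 2: 3450 × 0.958 = 3305
Band 3: 3400 × 0.957 = 3254
Band 4: 3800 × 0.936 + 3800 × 0.663 = 3557 + 2519 = 6076
Giving 1639 / 3305 / 3254 / 6076.
Period 2:
Births: 3305 × 0.179 = 592 ; 3254 × 0.271 = 882 ⇒ total 1474
Band 2: 1639 × 0.958 = 1570
Band 3: 3305 × 0.957 = 3163
Band 4: 3254 × 0.936 + 6076 × 0.663 = 3046 + 4028 = 7074
Giving 1474 / 1570 / 3163 / 7074.
Scenario A total after 2 periods: 13281
Scenario B projection —
Period 1:
Births: 3400 × 0.229 = 779 ; 3800 × 0.271 = 1030 ⇒ total 1809
Band 2: 3450 × 0.958 = 3305
Band 3: 3400 × 0.957 = 3254
Band 4: 3800 × 0.936 + 3800 × 0.663 = 3557 + 2519 = 6076
Giving 1809 / 3305 / 3254 / 6076.
Period 2:
Births: 3305 × 0.229 = 757 ; 3254 × 0.271 = 882 ⇒ total 1639
Band 2: 1809 × 0.958 = 1733
Band 3: 3305 × 0.957 = 3163
Band 4: 3254 × 0.936 + 6076 × 0.663 = 3046 + 4028 = 7074
Giving 1639 / 1733 / 3163 / 7074.
Scenario B total after 2 periods: 13609
Difference B − A = 13609 − 13281 = 328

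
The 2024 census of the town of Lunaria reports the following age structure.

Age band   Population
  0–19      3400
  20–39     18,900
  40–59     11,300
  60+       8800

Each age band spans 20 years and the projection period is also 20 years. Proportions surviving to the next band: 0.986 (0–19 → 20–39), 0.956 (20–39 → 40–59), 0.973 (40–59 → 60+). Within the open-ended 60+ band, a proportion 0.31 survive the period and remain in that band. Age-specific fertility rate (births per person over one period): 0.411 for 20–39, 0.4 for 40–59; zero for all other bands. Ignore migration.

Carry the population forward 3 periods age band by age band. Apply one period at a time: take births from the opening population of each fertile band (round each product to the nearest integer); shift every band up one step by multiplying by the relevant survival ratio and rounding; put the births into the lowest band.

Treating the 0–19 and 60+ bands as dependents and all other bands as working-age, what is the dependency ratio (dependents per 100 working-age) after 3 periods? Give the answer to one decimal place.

80.5

Period 1:
Births: 18900 × 0.411 = 7768 ; 11300 × 0.4 = 4520 — total 12288
20–39: 3400 × 0.986 = 3352
40–59: 18900 × 0.956 = 18068
60+: 11300 × 0.973 + 8800 × 0.31 = 10995 + 2728 = 13723
End of period: [12288, 3352, 18068, 13723]
Period 2:
Births: 3352 × 0.411 = 1378 ; 18068 × 0.4 = 7227 — total 8605
20–39: 12288 × 0.986 = 12116
40–59: 3352 × 0.956 = 3205
60+: 18068 × 0.973 + 13723 × 0.31 = 17580 + 4254 = 21834
End of period: [8605, 12116, 3205, 21834]
Period 3:
Births: 12116 × 0.411 = 4980 ; 3205 × 0.4 = 1282 — total 6262
20–39: 8605 × 0.986 = 8485
40–59: 12116 × 0.956 = 11583
60+: 3205 × 0.973 + 21834 × 0.31 = 3118 + 6769 = 9887
End of period: [6262, 8485, 11583, 9887]
Dependents (band 0–19 + band 60+) = 6262 + 9887 = 16149; working-age = 20068; ratio = 16149/20068 × 100 = 80.5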